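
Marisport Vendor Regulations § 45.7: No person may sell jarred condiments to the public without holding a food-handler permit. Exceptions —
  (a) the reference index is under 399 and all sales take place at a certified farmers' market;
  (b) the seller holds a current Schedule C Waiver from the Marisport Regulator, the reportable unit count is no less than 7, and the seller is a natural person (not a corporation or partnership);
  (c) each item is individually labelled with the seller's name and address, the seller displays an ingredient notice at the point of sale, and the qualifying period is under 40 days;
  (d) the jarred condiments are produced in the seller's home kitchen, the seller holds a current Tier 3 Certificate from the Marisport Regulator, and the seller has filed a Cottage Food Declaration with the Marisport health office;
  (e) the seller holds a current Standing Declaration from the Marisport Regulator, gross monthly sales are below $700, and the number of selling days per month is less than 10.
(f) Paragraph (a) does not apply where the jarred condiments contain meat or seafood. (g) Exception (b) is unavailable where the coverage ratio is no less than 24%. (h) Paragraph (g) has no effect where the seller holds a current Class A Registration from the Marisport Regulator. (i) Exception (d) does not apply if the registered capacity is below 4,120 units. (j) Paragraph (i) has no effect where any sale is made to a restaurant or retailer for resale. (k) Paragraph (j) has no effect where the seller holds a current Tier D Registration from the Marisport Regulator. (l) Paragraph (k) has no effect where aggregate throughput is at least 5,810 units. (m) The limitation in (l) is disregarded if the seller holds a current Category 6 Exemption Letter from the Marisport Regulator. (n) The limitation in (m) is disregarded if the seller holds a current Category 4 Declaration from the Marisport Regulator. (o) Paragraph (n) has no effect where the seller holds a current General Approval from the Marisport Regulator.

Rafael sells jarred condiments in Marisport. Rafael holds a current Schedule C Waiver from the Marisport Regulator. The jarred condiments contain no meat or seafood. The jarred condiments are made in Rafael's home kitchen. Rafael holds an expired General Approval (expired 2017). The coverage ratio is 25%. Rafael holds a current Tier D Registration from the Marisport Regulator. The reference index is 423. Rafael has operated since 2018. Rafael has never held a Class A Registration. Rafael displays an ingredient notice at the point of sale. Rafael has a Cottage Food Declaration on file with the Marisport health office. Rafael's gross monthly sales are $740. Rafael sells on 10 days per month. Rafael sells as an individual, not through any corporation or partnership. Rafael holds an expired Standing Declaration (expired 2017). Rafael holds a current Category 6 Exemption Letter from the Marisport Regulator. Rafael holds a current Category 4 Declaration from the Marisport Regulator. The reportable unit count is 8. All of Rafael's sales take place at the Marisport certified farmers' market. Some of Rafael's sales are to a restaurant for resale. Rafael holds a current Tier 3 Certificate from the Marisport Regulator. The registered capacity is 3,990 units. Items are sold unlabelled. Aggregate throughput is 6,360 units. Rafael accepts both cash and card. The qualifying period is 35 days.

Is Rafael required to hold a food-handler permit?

Exception (a) requires that the reference index is under 399; but the reference index is 423, not under 399, so (a) is unavailable.
All of (b)'s requirements are met (a current Schedule C Waiver is held; the reportable unit count is 8, meeting the 7 threshold; the seller is a natural person). But applying paragraphs (g)–(h): (g) operates against (b): the coverage ratio is 25%, meeting the 24% threshold. (h), which would lift (g), does not operate here — no current Class A Registration is held. So (b) is unavailable.
Exception (c) requires that each item is individually labelled with the seller's name and address; but items are sold unlabelled, so (c) is unavailable.
All of (d)'s requirements are met (the jarred condiments are home-kitchen produced; a current Tier 3 Certificate is held; a Cottage Food Declaration is on file). As to paragraphs (i)–(o): (i) would limit (d) — the registered capacity is 3,990 units, below the 4,120 units limit — but (j) sets (i) aside: (j) is triggered — some sales are to a restaurant for resale. (k) operates (a current Tier D Registration is held), but is overridden by (l): (l) operates against (k): aggregate throughput is 6,360 units, meeting the 5,810 units threshold. (m) is triggered (a current Category 6 Exemption Letter is held), but yields to (n): (n) operates against (m): a current Category 4 Declaration is held. (o), which would lift (n), does not operate here — there is no General Approval in force. Exception (d) stands.
Exception (e) does not apply: there is no Standing Declaration in force.

No — exception (d) applies; Rafael is not required to hold a food-handler permit.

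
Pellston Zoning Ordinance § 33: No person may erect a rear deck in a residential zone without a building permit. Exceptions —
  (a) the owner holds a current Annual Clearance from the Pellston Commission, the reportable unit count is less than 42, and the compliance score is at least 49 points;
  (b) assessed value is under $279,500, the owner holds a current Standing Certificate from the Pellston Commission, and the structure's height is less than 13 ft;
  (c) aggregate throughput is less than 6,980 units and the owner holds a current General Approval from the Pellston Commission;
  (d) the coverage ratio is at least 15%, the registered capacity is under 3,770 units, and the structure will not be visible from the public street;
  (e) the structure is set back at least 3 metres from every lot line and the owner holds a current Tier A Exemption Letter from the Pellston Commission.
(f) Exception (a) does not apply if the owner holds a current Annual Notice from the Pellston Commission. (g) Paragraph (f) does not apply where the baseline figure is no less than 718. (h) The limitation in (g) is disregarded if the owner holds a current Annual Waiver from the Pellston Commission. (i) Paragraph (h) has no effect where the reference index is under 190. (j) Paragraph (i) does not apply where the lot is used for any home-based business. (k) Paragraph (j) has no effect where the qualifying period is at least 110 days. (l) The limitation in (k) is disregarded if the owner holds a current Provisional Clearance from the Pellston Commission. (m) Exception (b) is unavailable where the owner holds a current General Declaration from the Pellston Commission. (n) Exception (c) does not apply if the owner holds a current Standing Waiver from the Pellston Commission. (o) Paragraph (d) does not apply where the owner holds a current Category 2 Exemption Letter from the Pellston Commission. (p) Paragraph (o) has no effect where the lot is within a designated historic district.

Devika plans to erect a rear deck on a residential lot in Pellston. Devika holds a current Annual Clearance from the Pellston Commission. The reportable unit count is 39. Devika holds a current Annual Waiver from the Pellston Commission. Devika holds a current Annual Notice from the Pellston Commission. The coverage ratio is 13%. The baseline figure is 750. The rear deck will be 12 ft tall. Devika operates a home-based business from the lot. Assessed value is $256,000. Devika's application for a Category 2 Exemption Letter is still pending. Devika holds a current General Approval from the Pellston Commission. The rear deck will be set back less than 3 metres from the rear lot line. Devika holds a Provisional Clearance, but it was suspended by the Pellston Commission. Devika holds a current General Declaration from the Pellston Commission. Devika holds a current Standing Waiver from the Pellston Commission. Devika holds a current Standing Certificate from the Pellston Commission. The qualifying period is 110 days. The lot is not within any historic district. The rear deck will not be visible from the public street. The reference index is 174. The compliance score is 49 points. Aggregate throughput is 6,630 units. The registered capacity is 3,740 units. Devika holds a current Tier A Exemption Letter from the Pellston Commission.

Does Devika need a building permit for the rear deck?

All of (a)'s requirements are met (a current Annual Clearance is held; the reportable unit count is 39, less than the 42 limit; the compliance score is 49 points, meeting the 49 points threshold). As to paragraphs (f)–(l): (f) would limit (a) — a current Annual Notice is held — but (g) sets (f) aside: (g) operates against (f): the baseline figure is 750, meeting the 718 threshold. (h) is engaged (a current Annual Waiver is held), but is displaced by (i): (i) is triggered — the reference index is 174, under the 190 limit. (j) would limit (i) — a home-based business operates on the lot — but (k) sets (j) aside: (k) operates against (j): the qualifying period is 110 days, meeting the 110 days threshold. (l) is not triggered (there is no Provisional Clearance in force), so (k) stands. So (a) applies.
Exception (b)'s conditions are all satisfied: assessed value is $256,000, under the $279,500 limit; a current Standing Certificate is held; the structure's height is 12 ft, less than the 13 ft limit. However, paragraph (m) must be considered: (m) operates against (b): a current General Declaration is held. Exception (b) does not apply.
Exception (c)'s conditions are all satisfied: aggregate throughput is 6,630 units, less than the 6,980 units limit; a current General Approval is held. But: (n) operates against (c): a current Standing Waiver is held. (c) is therefore removed.
Exception (d) does not apply: the coverage ratio is 13%, short of 15%.
Exception (e) fails — the rear setback is under 3 m.

No — exception (a) applies; Devika does not need a building permit.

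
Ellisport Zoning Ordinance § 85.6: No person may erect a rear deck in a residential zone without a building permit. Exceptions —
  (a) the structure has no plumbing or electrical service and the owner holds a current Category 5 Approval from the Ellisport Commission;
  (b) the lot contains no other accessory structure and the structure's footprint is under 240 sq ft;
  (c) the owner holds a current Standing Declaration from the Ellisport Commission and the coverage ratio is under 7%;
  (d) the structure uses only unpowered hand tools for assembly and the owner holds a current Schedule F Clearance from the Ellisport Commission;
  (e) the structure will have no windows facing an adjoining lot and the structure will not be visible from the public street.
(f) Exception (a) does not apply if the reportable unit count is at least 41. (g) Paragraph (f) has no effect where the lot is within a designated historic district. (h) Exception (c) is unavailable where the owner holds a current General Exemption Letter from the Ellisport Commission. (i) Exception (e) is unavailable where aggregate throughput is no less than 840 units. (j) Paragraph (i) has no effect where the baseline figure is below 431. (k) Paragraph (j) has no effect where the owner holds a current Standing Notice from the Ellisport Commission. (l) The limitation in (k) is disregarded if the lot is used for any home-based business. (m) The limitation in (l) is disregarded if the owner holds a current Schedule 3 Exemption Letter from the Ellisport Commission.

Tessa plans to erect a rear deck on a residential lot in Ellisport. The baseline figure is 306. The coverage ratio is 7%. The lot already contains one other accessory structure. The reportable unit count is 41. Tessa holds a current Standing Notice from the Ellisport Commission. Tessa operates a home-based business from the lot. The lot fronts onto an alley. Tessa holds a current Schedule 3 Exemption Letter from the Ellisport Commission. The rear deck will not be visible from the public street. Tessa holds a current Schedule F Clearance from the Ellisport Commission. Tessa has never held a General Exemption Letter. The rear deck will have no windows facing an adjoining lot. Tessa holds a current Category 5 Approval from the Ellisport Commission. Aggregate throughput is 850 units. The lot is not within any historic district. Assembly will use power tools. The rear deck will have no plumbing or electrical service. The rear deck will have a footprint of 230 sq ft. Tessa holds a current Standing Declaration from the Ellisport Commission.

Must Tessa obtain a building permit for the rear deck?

Exception (a)'s conditions are all satisfied: there is no plumbing or electrical service; a current Category 5 Approval is held. Turning to paragraphs (f)–(g): (f) is engaged — the reportable unit count is 41, meeting the 41 threshold. (g) is not engaged (the lot is not in a historic district), so (f) stands. (a) is therefore removed.
Exception (b) does not apply: the lot already has another accessory structure.
Exception (c) does not apply: the coverage ratio is 7%, not under 7%.
Exception (d) does not apply: assembly uses power tools.
Exception (e)'s conditions are all satisfied: no windows face an adjoining lot; the structure will not be visible from the street. Turning to paragraphs (i)–(m): (i) is triggered — aggregate throughput is 850 units, meeting the 840 units threshold. (j) is engaged (the baseline figure is 306, below the 431 limit), but is itself disapplied by (k): (k) operates against (j): a current Standing Notice is held. (l) operates (a home-based business operates on the lot), but is itself disapplied by (m): (m) is engaged — a current Schedule 3 Exemption Letter is held. Exception (e) does not apply.
No exception applies. The general rule governs.

Yes — Tessa must obtain a building permit.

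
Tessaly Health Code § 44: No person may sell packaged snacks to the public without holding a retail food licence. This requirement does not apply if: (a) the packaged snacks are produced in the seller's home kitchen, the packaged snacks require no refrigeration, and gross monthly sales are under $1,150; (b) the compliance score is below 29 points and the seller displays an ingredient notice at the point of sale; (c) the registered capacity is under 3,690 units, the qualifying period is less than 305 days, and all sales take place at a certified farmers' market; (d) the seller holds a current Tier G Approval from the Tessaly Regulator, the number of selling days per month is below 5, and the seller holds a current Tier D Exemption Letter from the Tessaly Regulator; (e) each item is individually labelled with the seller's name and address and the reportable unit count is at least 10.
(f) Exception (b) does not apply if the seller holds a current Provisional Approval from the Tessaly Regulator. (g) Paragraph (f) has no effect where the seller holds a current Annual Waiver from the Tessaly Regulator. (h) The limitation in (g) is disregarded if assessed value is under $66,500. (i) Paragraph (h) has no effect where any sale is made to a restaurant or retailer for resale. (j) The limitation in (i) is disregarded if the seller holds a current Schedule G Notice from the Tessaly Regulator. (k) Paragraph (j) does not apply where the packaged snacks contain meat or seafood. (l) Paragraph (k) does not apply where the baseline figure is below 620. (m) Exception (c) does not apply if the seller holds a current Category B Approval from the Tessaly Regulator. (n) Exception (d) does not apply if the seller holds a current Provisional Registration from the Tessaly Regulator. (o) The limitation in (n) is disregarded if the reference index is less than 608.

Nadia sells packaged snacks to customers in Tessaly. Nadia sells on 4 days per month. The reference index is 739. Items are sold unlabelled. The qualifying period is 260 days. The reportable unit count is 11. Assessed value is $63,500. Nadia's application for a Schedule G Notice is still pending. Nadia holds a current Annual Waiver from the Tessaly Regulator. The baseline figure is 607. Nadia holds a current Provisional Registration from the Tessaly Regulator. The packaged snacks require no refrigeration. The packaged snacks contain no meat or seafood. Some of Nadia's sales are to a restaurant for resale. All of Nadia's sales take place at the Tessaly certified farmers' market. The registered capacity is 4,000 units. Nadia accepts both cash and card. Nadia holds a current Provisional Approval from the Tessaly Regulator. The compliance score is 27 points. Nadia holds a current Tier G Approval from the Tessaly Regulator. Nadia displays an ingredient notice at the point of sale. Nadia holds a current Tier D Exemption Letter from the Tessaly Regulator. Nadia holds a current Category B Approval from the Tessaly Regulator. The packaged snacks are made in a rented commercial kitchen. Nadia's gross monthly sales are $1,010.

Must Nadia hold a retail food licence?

No — exception (b) applies; Nadia is not required to hold a retail food licence.

Exception (a) requires that the packaged snacks are produced in the seller's home kitchen; but the packaged snacks are made in a commercial kitchen, not a home kitchen, so (a) is unavailable.
Exception (b) is satisfied on its face — the compliance score is 27 points, below the 29 points limit; an ingredient notice is displayed. Applying paragraphs (f)–(l): (f) would limit (b) — a current Provisional Approval is held — but (g) sets (f) aside: (g) operates against (f): a current Annual Waiver is held. (h) would limit (g) — assessed value is $63,500, under the $66,500 limit — but (i) sets (h) aside: (i) is engaged — some sales are to a restaurant for resale. (j), which would lift (i), is not triggered — there is no Schedule G Notice in force. (b) remains available.
Exception (c) does not apply: the registered capacity is 4,000 units, not under 3,690 units.
All of (d)'s requirements are met (a current Tier G Approval is held; the number of selling days per month is 4, below the 5 limit; a current Tier D Exemption Letter is held). But applying paragraphs (n)–(o): (n) is engaged — a current Provisional Registration is held. (o), which would lift (n), does not operate here — the reference index is 739, not less than 608. So (d) is unavailable.
Exception (e) fails — items are sold unlabelled.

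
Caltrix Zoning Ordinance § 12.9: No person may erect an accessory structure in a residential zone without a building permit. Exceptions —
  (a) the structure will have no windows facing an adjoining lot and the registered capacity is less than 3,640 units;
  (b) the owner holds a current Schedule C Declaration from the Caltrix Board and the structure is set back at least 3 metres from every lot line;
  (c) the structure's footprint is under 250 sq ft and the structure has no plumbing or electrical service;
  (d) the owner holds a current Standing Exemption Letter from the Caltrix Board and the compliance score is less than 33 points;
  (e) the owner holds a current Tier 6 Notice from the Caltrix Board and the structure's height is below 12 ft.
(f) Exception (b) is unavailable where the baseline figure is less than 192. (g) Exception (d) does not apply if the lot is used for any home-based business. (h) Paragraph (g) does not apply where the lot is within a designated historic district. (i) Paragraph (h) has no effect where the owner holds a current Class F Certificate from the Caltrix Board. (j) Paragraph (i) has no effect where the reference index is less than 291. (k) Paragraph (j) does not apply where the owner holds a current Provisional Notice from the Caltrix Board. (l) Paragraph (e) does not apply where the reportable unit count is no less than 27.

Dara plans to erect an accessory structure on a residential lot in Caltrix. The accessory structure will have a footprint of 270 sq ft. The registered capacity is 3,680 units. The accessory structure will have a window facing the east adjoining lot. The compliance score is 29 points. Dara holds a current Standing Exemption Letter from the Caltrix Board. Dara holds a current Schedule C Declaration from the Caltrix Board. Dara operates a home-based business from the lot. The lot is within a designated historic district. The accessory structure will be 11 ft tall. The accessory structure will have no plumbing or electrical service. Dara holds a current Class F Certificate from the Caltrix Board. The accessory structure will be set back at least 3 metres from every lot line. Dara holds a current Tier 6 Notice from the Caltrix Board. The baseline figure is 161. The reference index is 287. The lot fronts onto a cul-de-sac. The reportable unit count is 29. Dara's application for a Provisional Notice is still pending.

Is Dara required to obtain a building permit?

Exception (a) fails — a window faces an adjoining lot.
Exception (b)'s conditions are all satisfied: a current Schedule C Declaration is held; the setback is at least 3 m on every side. However, paragraph (f) must be considered: (f) is engaged — the baseline figure is 161, less than the 192 limit. (b) is therefore removed.
Exception (c) does not apply: the structure's footprint is 270 sq ft, not under 250 sq ft.
Exception (d) is satisfied on its face — a current Standing Exemption Letter is held; the compliance score is 29 points, less than the 33 points limit. As to paragraphs (g)–(k): (g) would limit (d) — a home-based business operates on the lot — but (h) sets (g) aside: (h) is engaged — the lot is in a historic district. (i) would limit (h) — a current Class F Certificate is held — but (j) sets (i) aside: (j) operates against (i): the reference index is 287, less than the 291 limit. (k), which would lift (j), is not triggered — there is no Provisional Notice in force. Exception (d) stands.
Exception (e) is satisfied on its face — a current Tier 6 Notice is held; the structure's height is 11 ft, below the 12 ft limit. Turning to paragraph (l): (l) applies — the reportable unit count is 29, meeting the 27 threshold. (e) is therefore removed.

No — exception (d) applies; Dara does not need a building permit.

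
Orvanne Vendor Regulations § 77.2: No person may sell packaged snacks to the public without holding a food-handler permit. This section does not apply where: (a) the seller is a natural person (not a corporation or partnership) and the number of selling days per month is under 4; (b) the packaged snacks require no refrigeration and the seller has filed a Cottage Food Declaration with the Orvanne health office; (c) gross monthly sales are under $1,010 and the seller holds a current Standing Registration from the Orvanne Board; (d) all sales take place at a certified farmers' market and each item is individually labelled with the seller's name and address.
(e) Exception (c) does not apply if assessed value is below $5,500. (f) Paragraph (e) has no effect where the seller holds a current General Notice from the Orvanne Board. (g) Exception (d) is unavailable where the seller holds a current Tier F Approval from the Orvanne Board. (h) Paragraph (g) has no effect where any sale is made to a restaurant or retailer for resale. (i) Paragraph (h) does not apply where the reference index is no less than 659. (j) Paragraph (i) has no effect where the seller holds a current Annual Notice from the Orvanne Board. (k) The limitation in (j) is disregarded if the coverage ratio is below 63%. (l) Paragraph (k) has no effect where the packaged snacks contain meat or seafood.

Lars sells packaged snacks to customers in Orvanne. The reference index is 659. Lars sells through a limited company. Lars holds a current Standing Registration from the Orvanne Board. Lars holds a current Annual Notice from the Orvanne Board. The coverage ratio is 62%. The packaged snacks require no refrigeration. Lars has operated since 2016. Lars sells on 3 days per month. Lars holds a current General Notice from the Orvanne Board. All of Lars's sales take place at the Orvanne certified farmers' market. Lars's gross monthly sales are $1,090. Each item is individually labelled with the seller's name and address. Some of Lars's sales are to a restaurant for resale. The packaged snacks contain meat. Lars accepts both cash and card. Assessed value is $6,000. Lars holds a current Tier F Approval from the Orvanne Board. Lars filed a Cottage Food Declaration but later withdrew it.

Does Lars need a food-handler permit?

Exception (a) does not apply: the seller operates through a limited company.
Exception (b) does not apply: the Cottage Food Declaration was withdrawn.
Exception (c) fails — gross monthly sales are $1,090, not under $1,010.
Exception (d): all sales are at a certified farmers' market; items are individually labelled — every condition holds. Considering the limiting provisions: (g) would limit (d) — a current Tier F Approval is held — but (h) sets (g) aside: (h) operates against (g): some sales are to a restaurant for resale. (i) is triggered (the reference index is 659, meeting the 659 threshold), but is overridden by (j): (j) operates — a current Annual Notice is held. (k) would limit (j) — the coverage ratio is 62%, below the 63% limit — but (l) sets (k) aside: (l) operates against (k): the packaged snacks contain meat. Exception (d) stands.

No — exception (d) applies; Lars is not required to hold a food-handler permit.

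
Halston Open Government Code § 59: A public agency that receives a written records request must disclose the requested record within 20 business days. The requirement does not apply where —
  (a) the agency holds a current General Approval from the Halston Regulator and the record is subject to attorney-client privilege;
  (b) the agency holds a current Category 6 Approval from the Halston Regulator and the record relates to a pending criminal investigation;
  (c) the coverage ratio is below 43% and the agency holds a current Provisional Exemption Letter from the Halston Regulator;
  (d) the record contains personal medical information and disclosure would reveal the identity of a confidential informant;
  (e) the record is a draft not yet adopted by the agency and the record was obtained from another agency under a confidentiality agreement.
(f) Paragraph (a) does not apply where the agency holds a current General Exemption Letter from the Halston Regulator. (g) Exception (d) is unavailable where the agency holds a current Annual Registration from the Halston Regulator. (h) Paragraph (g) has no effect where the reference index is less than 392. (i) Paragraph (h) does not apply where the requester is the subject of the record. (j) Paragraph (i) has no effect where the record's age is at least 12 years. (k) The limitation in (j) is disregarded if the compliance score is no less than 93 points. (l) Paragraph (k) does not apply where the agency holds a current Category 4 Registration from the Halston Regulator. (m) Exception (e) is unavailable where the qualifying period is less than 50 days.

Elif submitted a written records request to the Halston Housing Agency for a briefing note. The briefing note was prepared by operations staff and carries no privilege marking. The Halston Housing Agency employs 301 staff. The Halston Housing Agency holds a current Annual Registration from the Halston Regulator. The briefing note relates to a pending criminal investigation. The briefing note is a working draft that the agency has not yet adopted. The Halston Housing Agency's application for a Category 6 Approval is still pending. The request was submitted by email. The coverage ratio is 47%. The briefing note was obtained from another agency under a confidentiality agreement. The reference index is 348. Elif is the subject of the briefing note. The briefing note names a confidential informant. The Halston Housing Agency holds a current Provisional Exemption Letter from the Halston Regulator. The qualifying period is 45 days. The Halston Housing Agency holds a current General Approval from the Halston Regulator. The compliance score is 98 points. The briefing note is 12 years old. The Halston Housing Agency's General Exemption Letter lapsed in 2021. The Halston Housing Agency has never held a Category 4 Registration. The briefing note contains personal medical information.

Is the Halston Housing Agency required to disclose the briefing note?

Yes — the Halston Housing Agency must disclose the briefing note.

Exception (a) fails — the briefing note carries no privilege marking.
Exception (b) requires that the agency holds a current Category 6 Approval from the Halston Regulator; but no current Category 6 Approval is held, so (b) is unavailable.
Exception (c) requires that the coverage ratio is below 43%; but the coverage ratio is 47%, not below 43%, so (c) is unavailable.
Exception (d): the briefing note contains personal medical information; the briefing note names a confidential informant — every condition holds. Turning to paragraphs (g)–(l): (g) is engaged — a current Annual Registration is held. (h) operates (the reference index is 348, less than the 392 limit), but yields to (i): (i) operates against (h): Elif is the subject of the briefing note. (j) is triggered (the record's age is 12 years, meeting the 12 years threshold), but is set aside by (k): (k) operates against (j): the compliance score is 98 points, meeting the 93 points threshold. (l), which would lift (k), does not operate here — no current Category 4 Registration is held. (d) is therefore removed.
All of (e)'s requirements are met (the briefing note is an unadopted draft; the briefing note was obtained under a confidentiality agreement). But applying paragraph (m): (m) operates against (e): the qualifying period is 45 days, less than the 50 days limit. Exception (e) does not apply.
No exception applies. The general rule governs.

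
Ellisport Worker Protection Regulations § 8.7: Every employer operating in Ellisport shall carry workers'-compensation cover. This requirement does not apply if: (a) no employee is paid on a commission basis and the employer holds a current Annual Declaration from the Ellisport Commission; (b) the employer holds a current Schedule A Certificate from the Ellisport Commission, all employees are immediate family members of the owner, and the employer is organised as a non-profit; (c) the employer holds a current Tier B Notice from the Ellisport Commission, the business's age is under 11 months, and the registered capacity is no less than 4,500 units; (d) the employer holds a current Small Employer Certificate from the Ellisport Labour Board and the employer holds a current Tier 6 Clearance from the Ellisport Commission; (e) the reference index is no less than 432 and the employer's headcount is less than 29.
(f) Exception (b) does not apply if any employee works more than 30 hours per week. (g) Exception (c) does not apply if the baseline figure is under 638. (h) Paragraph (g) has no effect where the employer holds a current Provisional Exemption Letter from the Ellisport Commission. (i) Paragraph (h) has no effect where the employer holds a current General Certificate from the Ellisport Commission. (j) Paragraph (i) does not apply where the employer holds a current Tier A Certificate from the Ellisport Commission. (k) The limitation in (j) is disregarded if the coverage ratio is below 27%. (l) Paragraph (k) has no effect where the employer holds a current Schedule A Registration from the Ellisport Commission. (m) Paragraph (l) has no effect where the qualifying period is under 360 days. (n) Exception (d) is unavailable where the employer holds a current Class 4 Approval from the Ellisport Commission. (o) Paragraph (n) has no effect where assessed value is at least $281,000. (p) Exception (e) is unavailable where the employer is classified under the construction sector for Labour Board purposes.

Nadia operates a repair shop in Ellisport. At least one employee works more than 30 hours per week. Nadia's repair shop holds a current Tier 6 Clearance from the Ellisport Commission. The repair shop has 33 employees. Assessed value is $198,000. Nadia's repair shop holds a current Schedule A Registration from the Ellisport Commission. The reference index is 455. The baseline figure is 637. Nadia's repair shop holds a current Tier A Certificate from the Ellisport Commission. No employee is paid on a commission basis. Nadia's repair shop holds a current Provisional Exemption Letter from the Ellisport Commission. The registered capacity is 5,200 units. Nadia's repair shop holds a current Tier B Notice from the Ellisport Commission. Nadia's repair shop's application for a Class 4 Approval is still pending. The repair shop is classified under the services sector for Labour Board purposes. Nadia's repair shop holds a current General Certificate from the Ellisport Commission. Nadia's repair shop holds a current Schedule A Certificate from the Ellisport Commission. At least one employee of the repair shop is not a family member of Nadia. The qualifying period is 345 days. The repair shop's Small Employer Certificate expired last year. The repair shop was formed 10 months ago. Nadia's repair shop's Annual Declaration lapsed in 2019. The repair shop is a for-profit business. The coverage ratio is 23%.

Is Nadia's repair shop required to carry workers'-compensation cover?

Exception (a) requires that the employer holds a current Annual Declaration from the Ellisport Commission; but there is no Annual Declaration in force, so (a) is unavailable.
Exception (b) does not apply: at least one employee is not a family member.
Exception (c) is satisfied on its face — a current Tier B Notice is held; the business's age is 10 months, under the 11 months limit; the registered capacity is 5,200 units, meeting the 4,500 units threshold. But applying paragraphs (g)–(m): (g) operates — the baseline figure is 637, under the 638 limit. (h) would limit (g) — a current Provisional Exemption Letter is held — but (i) sets (h) aside: (i) operates against (h): a current General Certificate is held. (j) would limit (i) — a current Tier A Certificate is held — but (k) sets (j) aside: (k) applies — the coverage ratio is 23%, below the 27% limit. (l) operates (a current Schedule A Registration is held), but is displaced by (m): (m) operates against (l): the qualifying period is 345 days, under the 360 days limit. Exception (c) does not apply.
Exception (d) fails — the Small Employer Certificate has expired.
Exception (e) does not apply: the employer's headcount is 33, not less than 29.
No exception is made out. Nadia's repair shop falls within the general rule.

Yes — Nadia's repair shop must carry workers'-compensation cover.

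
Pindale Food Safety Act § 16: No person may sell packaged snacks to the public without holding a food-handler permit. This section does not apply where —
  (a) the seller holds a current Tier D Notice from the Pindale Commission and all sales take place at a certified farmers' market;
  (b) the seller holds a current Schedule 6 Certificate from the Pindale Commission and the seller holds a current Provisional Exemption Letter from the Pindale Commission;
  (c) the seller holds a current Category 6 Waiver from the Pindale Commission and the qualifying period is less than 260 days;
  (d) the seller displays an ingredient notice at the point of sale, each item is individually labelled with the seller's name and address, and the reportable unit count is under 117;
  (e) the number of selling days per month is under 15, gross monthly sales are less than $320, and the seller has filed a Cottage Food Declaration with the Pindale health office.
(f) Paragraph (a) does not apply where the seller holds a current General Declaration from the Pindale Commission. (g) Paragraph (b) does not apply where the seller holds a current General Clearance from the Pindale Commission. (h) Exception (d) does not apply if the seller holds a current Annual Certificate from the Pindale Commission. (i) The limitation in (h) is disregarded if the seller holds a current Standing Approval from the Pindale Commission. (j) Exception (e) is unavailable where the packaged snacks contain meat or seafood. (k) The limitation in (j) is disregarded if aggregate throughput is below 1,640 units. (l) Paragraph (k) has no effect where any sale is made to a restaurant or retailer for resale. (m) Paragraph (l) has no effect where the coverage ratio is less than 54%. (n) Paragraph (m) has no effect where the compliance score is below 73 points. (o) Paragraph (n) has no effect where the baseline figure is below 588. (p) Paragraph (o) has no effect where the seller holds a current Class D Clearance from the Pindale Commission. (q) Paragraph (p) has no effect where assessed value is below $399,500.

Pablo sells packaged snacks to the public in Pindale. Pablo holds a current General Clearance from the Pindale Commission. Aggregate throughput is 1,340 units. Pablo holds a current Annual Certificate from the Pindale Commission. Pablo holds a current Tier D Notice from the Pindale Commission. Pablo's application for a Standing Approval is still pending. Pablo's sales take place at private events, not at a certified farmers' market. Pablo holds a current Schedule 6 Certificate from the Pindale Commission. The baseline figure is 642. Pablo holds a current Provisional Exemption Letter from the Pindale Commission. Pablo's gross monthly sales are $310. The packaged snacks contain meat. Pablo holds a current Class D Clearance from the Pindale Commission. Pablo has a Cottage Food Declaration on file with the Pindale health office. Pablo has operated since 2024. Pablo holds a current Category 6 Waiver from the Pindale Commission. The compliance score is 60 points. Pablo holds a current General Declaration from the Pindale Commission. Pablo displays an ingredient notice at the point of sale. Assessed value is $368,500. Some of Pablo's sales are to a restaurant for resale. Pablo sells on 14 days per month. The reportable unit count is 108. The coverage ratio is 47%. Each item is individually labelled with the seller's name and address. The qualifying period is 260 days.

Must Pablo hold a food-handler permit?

Exception (a) does not apply: sales are at private events, not a certified farmers' market.
Exception (b) is satisfied on its face — a current Schedule 6 Certificate is held; a current Provisional Exemption Letter is held. Turning to paragraph (g): (g) operates — a current General Clearance is held. Exception (b) does not apply.
Exception (c) requires that the qualifying period is less than 260 days; but the qualifying period is 260 days, not less than 260 days, so (c) is unavailable.
All of (d)'s requirements are met (an ingredient notice is displayed; items are individually labelled; the reportable unit count is 108, under the 117 limit). Turning to paragraphs (h)–(i): (h) is triggered — a current Annual Certificate is held. (i), which would lift (h), is not engaged — there is no Standing Approval in force. So (d) is unavailable.
Exception (e)'s conditions are all satisfied: the number of selling days per month is 14, under the 15 limit; gross monthly sales are $310, less than the $320 limit; a Cottage Food Declaration is on file. But applying paragraphs (j)–(q): (j) operates against (e): the packaged snacks contain meat. (k) would limit (j) — aggregate throughput is 1,340 units, below the 1,640 units limit — but (l) sets (k) aside: (l) applies — some sales are to a restaurant for resale. (m) operates (the coverage ratio is 47%, less than the 54% limit), but is overridden by (n): (n) operates — the compliance score is 60 points, below the 73 points limit. (o) is not triggered (the baseline figure is 642, not below 588), so (n) stands. (e) is therefore removed.
None of the exceptions is available; § 16 applies in full.

Yes — Pablo must hold a food-handler permit.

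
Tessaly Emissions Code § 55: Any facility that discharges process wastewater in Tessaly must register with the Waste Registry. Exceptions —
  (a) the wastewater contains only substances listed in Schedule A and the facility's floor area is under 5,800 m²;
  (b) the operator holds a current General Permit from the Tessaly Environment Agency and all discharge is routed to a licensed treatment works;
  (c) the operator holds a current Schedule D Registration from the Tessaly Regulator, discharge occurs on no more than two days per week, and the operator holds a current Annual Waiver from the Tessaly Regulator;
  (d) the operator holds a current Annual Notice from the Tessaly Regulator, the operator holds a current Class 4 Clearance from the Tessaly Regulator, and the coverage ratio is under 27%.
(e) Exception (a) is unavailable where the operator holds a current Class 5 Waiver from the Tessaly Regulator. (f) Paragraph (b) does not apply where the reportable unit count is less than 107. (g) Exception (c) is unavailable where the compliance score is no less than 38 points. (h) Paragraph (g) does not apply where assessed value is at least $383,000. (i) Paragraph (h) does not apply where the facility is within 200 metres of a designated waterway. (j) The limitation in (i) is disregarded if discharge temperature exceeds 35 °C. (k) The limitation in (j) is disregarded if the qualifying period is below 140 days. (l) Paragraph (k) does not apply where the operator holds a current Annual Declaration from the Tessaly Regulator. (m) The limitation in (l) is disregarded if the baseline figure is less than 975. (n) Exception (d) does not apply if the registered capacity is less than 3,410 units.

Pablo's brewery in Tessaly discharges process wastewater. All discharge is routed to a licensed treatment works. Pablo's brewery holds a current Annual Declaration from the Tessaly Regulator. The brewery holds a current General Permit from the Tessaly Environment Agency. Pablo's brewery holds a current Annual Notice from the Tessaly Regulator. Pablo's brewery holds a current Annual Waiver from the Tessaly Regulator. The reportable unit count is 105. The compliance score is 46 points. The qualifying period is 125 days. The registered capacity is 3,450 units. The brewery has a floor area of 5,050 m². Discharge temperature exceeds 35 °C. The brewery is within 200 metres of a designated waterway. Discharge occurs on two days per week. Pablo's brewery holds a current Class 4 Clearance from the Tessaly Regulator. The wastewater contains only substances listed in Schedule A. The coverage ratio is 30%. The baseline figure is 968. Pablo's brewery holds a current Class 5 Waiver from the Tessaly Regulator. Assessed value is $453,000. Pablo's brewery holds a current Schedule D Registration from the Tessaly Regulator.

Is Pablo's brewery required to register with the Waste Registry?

Yes — Pablo's brewery must register with the Waste Registry.

Exception (a) is satisfied on its face — the wastewater is Schedule-A-only; the facility's floor area is 5,050 m², under the 5,800 m² limit. But: (e) applies — a current Class 5 Waiver is held. Exception (a) does not apply.
Exception (b) is satisfied on its face — a current General Permit is held; discharge is routed to a licensed treatment works. But: (f) is engaged — the reportable unit count is 105, less than the 107 limit. So (b) is unavailable.
Exception (c) is satisfied on its face — a current Schedule D Registration is held; discharge occurs on no more than two days per week; a current Annual Waiver is held. But: (g) operates against (c): the compliance score is 46 points, meeting the 38 points threshold. (h) would limit (g) — assessed value is $453,000, meeting the $383,000 threshold — but (i) sets (h) aside: (i) operates against (h): the brewery is within 200 m of a designated waterway. (j) is engaged (discharge temperature exceeds 35 °C), but is set aside by (k): (k) operates against (j): the qualifying period is 125 days, below the 140 days limit. (l) is engaged (a current Annual Declaration is held), but yields to (m): (m) operates against (l): the baseline figure is 968, less than the 975 limit. Exception (c) does not apply.
Exception (d) fails — the coverage ratio is 30%, not under 27%.
None of the exceptions is available; § 55 applies in full.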